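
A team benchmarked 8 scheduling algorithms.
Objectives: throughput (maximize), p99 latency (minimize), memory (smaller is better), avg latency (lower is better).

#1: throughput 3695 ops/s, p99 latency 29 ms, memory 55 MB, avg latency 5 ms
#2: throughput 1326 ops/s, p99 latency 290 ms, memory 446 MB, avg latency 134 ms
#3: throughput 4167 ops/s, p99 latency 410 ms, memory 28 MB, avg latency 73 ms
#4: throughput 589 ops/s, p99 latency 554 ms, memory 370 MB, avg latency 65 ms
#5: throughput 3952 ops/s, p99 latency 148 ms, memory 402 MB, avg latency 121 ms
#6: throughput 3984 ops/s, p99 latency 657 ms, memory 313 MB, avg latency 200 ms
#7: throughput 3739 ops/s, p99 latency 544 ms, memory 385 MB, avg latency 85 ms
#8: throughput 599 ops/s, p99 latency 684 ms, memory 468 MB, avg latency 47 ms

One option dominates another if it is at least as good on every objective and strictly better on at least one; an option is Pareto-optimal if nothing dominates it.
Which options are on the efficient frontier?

#1, #3, #5

#1: not dominated (best p99 latency).
#2: dominated by #1 (throughput 3695≥1326, p99 latency 29≤290, memory 55≤446, avg latency 5≤134).
#3: not dominated (best throughput).
#4: dominated by #1 (throughput 3695≥589, p99 latency 29≤554, memory 55≤370, avg latency 5≤65).
#5: not dominated.
#6: dominated by #3 (throughput 4167≥3984, p99 latency 410≤657, memory 28≤313, avg latency 73≤200).
#7: dominated by #3 (throughput 4167≥3739, p99 latency 410≤544, memory 28≤385, avg latency 73≤85).
#8: dominated by #1 (throughput 3695≥599, p99 latency 29≤684, memory 55≤468, avg latency 5≤47).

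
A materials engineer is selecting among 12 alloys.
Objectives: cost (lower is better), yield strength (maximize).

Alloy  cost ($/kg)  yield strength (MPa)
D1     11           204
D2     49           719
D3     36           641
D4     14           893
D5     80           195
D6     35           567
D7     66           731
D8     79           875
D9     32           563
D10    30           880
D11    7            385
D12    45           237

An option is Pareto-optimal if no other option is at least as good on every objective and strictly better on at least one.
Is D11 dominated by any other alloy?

D1: worse on cost (11 vs 7).
D2: worse on cost (49 vs 7).
D3: worse on cost (36 vs 7).
D4: worse on cost (14 vs 7).
D5: worse on cost (80 vs 7).
D6: worse on cost (35 vs 7).
D7: worse on cost (66 vs 7).
D8: worse on cost (79 vs 7).
D9: worse on cost (32 vs 7).
D10: worse on cost (30 vs 7).
D12: worse on cost (45 vs 7).
No option is at least as good as D11 on every objective and strictly better on one.

No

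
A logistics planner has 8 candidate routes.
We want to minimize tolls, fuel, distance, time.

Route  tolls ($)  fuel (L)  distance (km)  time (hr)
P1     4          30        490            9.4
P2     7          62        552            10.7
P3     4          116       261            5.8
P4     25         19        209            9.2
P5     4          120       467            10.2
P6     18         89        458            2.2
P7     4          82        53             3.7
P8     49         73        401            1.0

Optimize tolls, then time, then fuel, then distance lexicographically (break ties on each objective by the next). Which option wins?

First minimize tolls: best is 4, kept {P1, P3, P5, P7}.
Then minimize time: best is 3.7, kept {P7}.

P7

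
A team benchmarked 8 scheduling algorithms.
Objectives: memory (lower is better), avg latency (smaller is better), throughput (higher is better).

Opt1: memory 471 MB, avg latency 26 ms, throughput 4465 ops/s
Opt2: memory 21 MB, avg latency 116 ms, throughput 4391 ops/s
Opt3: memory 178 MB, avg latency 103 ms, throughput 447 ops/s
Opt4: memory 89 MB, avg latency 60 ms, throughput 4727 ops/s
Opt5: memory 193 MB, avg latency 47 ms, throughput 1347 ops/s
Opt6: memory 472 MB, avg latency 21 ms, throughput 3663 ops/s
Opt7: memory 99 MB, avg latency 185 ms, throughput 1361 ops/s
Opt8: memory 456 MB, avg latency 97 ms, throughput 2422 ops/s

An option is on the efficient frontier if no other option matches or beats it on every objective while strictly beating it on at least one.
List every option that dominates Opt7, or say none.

Opt2: memory 21≤99, avg latency 116≤185, throughput 4391≥1361 — dominates Opt7.
Opt4: memory 89≤99, avg latency 60≤185, throughput 4727≥1361 — dominates Opt7.
Others (Opt1, Opt3, Opt5, Opt6, Opt8) are each worse than Opt7 on at least one objective.

Opt2, Opt4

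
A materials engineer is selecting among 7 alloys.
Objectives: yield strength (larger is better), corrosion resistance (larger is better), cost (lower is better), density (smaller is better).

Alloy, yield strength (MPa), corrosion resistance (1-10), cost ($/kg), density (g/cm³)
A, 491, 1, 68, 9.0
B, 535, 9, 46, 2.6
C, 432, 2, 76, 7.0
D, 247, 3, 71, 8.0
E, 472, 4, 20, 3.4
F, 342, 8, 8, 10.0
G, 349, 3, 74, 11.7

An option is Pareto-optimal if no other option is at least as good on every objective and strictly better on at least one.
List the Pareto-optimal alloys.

A: dominated by B (yield strength 535≥491, corrosion resistance 9≥1, cost 46≤68, density 2.6≤9.0).
B: not dominated (best yield strength).
C: dominated by B (yield strength 535≥432, corrosion resistance 9≥2, cost 46≤76, density 2.6≤7.0).
D: dominated by B (yield strength 535≥247, corrosion resistance 9≥3, cost 46≤71, density 2.6≤8.0).
E: not dominated.
F: not dominated (best cost).
G: dominated by B (yield strength 535≥349, corrosion resistance 9≥3, cost 46≤74, density 2.6≤11.7).

B, E, F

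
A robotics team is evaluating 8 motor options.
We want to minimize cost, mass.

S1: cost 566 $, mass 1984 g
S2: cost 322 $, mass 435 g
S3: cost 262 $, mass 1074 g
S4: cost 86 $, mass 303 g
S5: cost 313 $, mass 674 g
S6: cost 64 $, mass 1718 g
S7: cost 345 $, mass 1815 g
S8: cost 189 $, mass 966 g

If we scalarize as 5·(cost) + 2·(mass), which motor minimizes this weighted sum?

S1: 5·566 + 2·1984 = 6798
S2: 5·322 + 2·435 = 2480
S3: 5·262 + 2·1074 = 3458
S4: 5·86 + 2·303 = 1036
S5: 5·313 + 2·674 = 2913
S6: 5·64 + 2·1718 = 3756
S7: 5·345 + 2·1815 = 5355
S8: 5·189 + 2·966 = 2877
Lowest: S4 at 1036.

S4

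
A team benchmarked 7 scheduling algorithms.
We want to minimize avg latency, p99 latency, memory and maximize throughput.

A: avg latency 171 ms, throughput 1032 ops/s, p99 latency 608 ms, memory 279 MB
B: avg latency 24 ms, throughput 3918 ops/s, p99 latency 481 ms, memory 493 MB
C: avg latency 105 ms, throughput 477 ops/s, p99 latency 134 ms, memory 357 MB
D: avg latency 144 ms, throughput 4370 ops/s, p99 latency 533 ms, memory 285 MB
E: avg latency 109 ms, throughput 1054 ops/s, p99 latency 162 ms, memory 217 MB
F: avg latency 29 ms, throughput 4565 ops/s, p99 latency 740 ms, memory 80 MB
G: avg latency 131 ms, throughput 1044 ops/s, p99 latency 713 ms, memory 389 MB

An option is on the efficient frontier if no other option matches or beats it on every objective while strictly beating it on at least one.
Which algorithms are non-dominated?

A: dominated by E (avg latency 109≤171, throughput 1054≥1032, p99 latency 162≤608, memory 217≤279).
B: not dominated (best avg latency).
C: not dominated (best p99 latency).
D: not dominated.
E: not dominated.
F: not dominated (best throughput).
G: dominated by E (avg latency 109≤131, throughput 1054≥1044, p99 latency 162≤713, memory 217≤389).

B, C, D, E, F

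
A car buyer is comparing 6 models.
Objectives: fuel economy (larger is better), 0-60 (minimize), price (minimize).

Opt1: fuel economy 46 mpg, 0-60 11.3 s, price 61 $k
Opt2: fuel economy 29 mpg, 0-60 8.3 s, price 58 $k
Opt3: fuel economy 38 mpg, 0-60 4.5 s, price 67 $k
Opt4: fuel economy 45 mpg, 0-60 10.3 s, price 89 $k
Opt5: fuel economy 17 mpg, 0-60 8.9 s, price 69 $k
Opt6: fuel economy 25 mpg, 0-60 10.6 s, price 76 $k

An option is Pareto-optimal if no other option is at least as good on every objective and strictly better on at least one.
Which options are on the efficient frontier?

Opt1: not dominated (best fuel economy).
Opt2: not dominated (best price).
Opt3: not dominated (best 0-60).
Opt4: not dominated.
Opt5: dominated by Opt2 (fuel economy 29≥17, 0-60 8.3≤8.9, price 58≤69).
Opt6: dominated by Opt2 (fuel economy 29≥25, 0-60 8.3≤10.6, price 58≤76).

Opt1, Opt2, Opt3, Opt4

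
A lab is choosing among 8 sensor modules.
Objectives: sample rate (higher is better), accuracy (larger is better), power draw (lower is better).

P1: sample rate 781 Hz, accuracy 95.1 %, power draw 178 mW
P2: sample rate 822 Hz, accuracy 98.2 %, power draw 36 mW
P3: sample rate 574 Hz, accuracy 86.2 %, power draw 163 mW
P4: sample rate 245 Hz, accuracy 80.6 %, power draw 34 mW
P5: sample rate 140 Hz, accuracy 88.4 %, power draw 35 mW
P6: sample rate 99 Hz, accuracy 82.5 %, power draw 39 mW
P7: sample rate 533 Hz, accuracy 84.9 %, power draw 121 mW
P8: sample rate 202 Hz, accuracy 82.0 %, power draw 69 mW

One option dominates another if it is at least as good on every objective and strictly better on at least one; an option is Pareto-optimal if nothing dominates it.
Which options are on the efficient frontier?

P1: dominated by P2 (sample rate 822≥781, accuracy 98.2≥95.1, power draw 36≤178).
P2: not dominated (best sample rate).
P3: dominated by P2 (sample rate 822≥574, accuracy 98.2≥86.2, power draw 36≤163).
P4: not dominated (best power draw).
P5: not dominated.
P6: dominated by P2 (sample rate 822≥99, accuracy 98.2≥82.5, power draw 36≤39).
P7: dominated by P2 (sample rate 822≥533, accuracy 98.2≥84.9, power draw 36≤121).
P8: dominated by P2 (sample rate 822≥202, accuracy 98.2≥82.0, power draw 36≤69).

P2, P4, P5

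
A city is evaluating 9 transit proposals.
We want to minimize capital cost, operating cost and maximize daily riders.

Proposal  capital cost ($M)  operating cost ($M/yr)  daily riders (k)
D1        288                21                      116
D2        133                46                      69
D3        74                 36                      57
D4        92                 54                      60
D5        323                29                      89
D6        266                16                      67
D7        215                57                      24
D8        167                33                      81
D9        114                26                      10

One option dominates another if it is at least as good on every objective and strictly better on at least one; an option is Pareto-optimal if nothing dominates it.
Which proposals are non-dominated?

D1: not dominated (best daily riders).
D2: not dominated.
D3: not dominated (best capital cost).
D4: not dominated.
D5: dominated by D1 (capital cost 288≤323, operating cost 21≤29, daily riders 116≥89).
D6: not dominated (best operating cost).
D7: dominated by D2 (capital cost 133≤215, operating cost 46≤57, daily riders 69≥24).
D8: not dominated.
D9: not dominated.

D1, D2, D3, D4, D6, D8, D9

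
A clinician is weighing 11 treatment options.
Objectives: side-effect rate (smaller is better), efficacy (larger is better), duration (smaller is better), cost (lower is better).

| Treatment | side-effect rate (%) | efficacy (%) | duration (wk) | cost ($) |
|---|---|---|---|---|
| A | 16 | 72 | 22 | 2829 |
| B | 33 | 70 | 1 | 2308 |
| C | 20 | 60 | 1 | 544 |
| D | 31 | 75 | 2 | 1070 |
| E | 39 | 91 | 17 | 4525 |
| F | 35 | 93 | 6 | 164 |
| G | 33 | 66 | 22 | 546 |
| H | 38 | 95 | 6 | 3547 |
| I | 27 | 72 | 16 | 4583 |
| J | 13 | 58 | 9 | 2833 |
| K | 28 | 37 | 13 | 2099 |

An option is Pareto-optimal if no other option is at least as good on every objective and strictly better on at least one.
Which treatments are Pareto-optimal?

A: not dominated.
B: not dominated.
C: not dominated.
D: not dominated.
E: dominated by F (side-effect rate 35≤39, efficacy 93≥91, duration 6≤17, cost 164≤4525).
F: not dominated (best cost).
G: not dominated.
H: not dominated (best efficacy).
I: not dominated.
J: not dominated (best side-effect rate).
K: dominated by C (side-effect rate 20≤28, efficacy 60≥37, duration 1≤13, cost 544≤2099).

A, B, C, D, F, G, H, I, J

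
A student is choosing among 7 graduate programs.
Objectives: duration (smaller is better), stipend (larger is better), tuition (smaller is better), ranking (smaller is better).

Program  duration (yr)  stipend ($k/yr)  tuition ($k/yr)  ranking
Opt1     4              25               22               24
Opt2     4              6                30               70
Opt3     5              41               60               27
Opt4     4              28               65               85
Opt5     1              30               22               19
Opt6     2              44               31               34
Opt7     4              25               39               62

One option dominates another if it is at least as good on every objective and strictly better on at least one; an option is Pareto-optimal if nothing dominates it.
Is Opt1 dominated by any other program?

Opt5 vs Opt1: duration 1≤4, stipend 30≥25, tuition 22≤22, ranking 19≤24 — Opt5 is at least as good on every objective and strictly better on at least one, so Opt5 dominates Opt1.

Yes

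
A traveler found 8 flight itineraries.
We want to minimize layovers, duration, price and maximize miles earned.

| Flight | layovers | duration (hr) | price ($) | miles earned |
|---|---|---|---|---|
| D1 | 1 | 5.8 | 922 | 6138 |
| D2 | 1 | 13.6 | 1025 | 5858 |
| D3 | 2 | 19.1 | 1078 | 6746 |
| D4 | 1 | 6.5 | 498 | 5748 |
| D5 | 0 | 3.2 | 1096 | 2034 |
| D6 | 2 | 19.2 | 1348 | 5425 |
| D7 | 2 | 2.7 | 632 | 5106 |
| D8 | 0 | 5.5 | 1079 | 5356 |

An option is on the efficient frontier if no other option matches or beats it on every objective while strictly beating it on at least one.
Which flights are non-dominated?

D1, D3, D4, D5, D7, D8

D1: not dominated.
D2: dominated by D1 (layovers 1≤1, duration 5.8≤13.6, price 922≤1025, miles earned 6138≥5858).
D3: not dominated (best miles earned).
D4: not dominated (best price).
D5: not dominated.
D6: dominated by D1 (layovers 1≤2, duration 5.8≤19.2, price 922≤1348, miles earned 6138≥5425).
D7: not dominated (best duration).
D8: not dominated.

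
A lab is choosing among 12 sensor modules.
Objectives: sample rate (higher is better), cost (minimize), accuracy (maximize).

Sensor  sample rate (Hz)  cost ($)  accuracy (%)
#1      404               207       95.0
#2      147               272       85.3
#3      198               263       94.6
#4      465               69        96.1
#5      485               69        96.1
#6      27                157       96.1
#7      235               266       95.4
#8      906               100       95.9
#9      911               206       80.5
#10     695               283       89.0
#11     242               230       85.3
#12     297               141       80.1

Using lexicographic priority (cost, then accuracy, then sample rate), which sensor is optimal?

First minimize cost: best is 69, kept {#4, #5}.
Then maximize accuracy: best is 96.1, kept {#4, #5}.
Then maximize sample rate: best is 485, kept {#5}.

#5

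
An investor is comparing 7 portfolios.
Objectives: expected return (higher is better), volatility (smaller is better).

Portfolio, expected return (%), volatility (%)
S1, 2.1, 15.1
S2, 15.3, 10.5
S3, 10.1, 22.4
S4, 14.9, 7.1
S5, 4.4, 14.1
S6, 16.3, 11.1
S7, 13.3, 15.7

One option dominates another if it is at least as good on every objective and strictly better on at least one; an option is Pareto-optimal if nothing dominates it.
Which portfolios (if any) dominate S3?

S2: expected return 15.3≥10.1, volatility 10.5≤22.4 — dominates S3.
S4: expected return 14.9≥10.1, volatility 7.1≤22.4 — dominates S3.
S6: expected return 16.3≥10.1, volatility 11.1≤22.4 — dominates S3.
S7: expected return 13.3≥10.1, volatility 15.7≤22.4 — dominates S3.
Others (S1, S5) are each worse than S3 on at least one objective.

S2, S4, S6, S7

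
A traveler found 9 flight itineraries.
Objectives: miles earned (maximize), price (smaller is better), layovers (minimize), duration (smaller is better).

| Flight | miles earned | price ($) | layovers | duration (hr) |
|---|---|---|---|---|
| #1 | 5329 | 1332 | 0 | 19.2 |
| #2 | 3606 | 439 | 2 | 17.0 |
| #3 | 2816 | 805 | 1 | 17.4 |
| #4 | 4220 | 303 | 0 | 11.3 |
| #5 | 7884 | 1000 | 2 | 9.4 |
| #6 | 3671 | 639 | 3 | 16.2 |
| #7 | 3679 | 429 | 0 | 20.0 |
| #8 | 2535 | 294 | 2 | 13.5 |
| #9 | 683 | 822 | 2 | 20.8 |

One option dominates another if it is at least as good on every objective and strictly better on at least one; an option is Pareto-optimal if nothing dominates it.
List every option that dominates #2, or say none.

#4: miles earned 4220≥3606, price 303≤439, layovers 0≤2, duration 11.3≤17.0 — dominates #2.
Others (#1, #3, #5, #6, #7, #8, #9) are each worse than #2 on at least one objective.

#4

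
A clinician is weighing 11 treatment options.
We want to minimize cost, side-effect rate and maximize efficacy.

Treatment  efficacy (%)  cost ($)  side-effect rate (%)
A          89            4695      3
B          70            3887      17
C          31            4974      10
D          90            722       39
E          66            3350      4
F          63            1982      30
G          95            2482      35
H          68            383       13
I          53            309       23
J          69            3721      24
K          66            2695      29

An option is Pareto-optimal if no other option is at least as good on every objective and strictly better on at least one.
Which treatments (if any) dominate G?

none

A: worse on efficacy (89 vs 95).
B: worse on efficacy (70 vs 95).
C: worse on efficacy (31 vs 95).
D: worse on efficacy (90 vs 95).
E: worse on efficacy (66 vs 95).
F: worse on efficacy (63 vs 95).
H: worse on efficacy (68 vs 95).
I: worse on efficacy (53 vs 95).
J: worse on efficacy (69 vs 95).
K: worse on efficacy (66 vs 95).
No option dominates G.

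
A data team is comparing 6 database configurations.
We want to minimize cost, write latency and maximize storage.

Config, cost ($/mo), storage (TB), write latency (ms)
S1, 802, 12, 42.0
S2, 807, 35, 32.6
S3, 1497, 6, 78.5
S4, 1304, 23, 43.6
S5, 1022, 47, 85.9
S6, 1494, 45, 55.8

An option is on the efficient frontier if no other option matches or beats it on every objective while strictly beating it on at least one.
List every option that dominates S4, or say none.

S2

S2: cost 807≤1304, storage 35≥23, write latency 32.6≤43.6 — dominates S4.
Others (S1, S3, S5, S6) are each worse than S4 on at least one objective.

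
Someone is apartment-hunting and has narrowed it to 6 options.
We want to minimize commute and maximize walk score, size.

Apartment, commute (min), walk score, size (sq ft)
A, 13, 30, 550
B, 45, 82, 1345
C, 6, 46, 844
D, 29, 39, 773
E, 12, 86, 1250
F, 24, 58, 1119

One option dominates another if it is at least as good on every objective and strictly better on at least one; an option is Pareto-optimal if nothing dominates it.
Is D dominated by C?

C vs D: commute 6≤29, walk score 46≥39, size 844≥773 — C is at least as good on every objective with at least one strict improvement.

Yes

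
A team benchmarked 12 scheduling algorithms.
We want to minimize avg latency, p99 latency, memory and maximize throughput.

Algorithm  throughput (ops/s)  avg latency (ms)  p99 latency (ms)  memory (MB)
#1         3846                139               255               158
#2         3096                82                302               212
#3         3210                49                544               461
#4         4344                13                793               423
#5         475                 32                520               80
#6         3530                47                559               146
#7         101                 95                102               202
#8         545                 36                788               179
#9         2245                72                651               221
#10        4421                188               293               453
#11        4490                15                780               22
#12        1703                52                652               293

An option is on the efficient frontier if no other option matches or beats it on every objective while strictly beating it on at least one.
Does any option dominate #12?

Yes

#6 vs #12: throughput 3530≥1703, avg latency 47≤52, p99 latency 559≤652, memory 146≤293 — #6 is at least as good on every objective and strictly better on at least one, so #6 dominates #12.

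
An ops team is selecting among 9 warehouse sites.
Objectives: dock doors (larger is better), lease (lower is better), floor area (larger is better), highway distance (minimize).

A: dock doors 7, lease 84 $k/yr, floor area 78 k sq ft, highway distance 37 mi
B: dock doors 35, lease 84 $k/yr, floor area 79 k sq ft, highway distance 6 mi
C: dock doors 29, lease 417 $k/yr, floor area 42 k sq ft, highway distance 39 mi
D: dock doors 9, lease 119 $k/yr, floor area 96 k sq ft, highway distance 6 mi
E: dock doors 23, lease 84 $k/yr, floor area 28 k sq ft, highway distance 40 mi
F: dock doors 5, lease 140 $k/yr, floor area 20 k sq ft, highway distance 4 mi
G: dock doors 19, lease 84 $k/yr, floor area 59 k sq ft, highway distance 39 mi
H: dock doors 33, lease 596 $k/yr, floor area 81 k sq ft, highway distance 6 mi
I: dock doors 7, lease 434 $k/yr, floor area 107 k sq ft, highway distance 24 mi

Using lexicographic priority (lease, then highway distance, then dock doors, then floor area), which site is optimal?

First minimize lease: best is 84, kept {A, B, E, G}.
Then minimize highway distance: best is 6, kept {B}.

B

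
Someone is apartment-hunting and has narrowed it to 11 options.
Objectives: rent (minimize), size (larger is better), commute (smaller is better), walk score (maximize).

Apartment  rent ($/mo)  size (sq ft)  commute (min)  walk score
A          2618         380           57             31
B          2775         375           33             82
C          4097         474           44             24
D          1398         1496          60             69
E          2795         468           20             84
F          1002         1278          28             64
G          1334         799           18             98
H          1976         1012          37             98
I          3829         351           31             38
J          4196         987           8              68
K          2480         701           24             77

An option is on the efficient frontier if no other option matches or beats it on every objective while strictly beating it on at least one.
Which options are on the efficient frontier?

A: dominated by F (rent 1002≤2618, size 1278≥380, commute 28≤57, walk score 64≥31).
B: dominated by G (rent 1334≤2775, size 799≥375, commute 18≤33, walk score 98≥82).
C: dominated by F (rent 1002≤4097, size 1278≥474, commute 28≤44, walk score 64≥24).
D: not dominated (best size).
E: dominated by G (rent 1334≤2795, size 799≥468, commute 18≤20, walk score 98≥84).
F: not dominated (best rent).
G: not dominated.
H: not dominated.
I: dominated by E (rent 2795≤3829, size 468≥351, commute 20≤31, walk score 84≥38).
J: not dominated (best commute).
K: dominated by G (rent 1334≤2480, size 799≥701, commute 18≤24, walk score 98≥77).

D, F, G, H, J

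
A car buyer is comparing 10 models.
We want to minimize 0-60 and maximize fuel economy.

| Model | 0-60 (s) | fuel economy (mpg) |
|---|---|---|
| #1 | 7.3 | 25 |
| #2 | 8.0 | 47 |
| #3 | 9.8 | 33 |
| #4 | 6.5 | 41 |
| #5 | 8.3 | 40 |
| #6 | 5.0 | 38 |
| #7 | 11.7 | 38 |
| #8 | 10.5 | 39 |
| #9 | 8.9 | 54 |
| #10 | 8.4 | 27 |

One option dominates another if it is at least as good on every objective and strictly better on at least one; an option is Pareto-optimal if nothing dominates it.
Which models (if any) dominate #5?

#2, #4

#2: 0-60 8.0≤8.3, fuel economy 47≥40 — dominates #5.
#4: 0-60 6.5≤8.3, fuel economy 41≥40 — dominates #5.
Others (#1, #3, #6, #7, #8, #9, #10) are each worse than #5 on at least one objective.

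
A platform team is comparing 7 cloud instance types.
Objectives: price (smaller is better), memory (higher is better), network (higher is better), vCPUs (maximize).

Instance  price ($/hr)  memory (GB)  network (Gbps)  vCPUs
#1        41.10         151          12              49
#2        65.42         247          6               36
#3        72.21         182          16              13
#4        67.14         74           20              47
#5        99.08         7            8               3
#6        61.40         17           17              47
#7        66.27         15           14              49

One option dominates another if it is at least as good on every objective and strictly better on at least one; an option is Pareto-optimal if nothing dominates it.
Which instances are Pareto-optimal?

#1, #2, #3, #4, #6, #7

#1: not dominated (best price).
#2: not dominated (best memory).
#3: not dominated.
#4: not dominated (best network).
#5: dominated by #1 (price 41.10≤99.08, memory 151≥7, network 12≥8, vCPUs 49≥3).
#6: not dominated.
#7: not dominated.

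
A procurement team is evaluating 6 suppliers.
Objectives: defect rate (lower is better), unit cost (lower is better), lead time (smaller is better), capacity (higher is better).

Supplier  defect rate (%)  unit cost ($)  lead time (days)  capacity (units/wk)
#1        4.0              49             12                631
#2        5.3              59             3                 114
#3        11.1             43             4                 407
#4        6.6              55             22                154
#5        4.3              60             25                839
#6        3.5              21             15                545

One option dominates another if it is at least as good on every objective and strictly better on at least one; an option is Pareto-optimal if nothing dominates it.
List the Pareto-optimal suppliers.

#1: not dominated.
#2: not dominated (best lead time).
#3: not dominated.
#4: dominated by #1 (defect rate 4.0≤6.6, unit cost 49≤55, lead time 12≤22, capacity 631≥154).
#5: not dominated (best capacity).
#6: not dominated (best defect rate).

#1, #2, #3, #5, #6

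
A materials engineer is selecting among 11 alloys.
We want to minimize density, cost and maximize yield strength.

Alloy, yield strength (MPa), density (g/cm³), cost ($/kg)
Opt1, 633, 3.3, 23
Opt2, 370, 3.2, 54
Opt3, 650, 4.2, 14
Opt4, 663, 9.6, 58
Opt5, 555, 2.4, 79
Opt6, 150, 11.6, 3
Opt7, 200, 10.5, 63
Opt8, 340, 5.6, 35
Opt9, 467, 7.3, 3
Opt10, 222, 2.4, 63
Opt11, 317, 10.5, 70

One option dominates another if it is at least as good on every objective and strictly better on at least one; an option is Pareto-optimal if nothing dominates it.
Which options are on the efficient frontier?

Opt1, Opt2, Opt3, Opt4, Opt5, Opt9, Opt10

Opt1: not dominated.
Opt2: not dominated.
Opt3: not dominated.
Opt4: not dominated (best yield strength).
Opt5: not dominated.
Opt6: dominated by Opt9 (yield strength 467≥150, density 7.3≤11.6, cost 3≤3).
Opt7: dominated by Opt1 (yield strength 633≥200, density 3.3≤10.5, cost 23≤63).
Opt8: dominated by Opt1 (yield strength 633≥340, density 3.3≤5.6, cost 23≤35).
Opt9: not dominated.
Opt10: not dominated.
Opt11: dominated by Opt1 (yield strength 633≥317, density 3.3≤10.5, cost 23≤70).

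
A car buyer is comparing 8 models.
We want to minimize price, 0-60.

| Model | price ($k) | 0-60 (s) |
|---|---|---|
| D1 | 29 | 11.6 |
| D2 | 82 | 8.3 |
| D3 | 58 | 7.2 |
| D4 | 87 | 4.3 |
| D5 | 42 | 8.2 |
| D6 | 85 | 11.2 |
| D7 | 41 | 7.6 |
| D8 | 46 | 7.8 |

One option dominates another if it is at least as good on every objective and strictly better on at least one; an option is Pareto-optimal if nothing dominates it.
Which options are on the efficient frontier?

D1, D3, D4, D7

D1: not dominated (best price).
D2: dominated by D3 (price 58≤82, 0-60 7.2≤8.3).
D3: not dominated.
D4: not dominated (best 0-60).
D5: dominated by D7 (price 41≤42, 0-60 7.6≤8.2).
D6: dominated by D2 (price 82≤85, 0-60 8.3≤11.2).
D7: not dominated.
D8: dominated by D7 (price 41≤46, 0-60 7.6≤7.8).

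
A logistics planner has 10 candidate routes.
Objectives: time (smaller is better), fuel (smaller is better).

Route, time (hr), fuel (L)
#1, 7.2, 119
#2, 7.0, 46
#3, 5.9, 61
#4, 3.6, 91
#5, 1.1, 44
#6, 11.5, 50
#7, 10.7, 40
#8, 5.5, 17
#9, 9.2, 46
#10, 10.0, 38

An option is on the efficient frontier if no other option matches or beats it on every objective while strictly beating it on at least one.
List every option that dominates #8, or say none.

none

#1: worse on time (7.2 vs 5.5).
#2: worse on time (7.0 vs 5.5).
#3: worse on time (5.9 vs 5.5).
#4: worse on fuel (91 vs 17).
#5: worse on fuel (44 vs 17).
#6: worse on time (11.5 vs 5.5).
#7: worse on time (10.7 vs 5.5).
#9: worse on time (9.2 vs 5.5).
#10: worse on time (10.0 vs 5.5).
No option dominates #8.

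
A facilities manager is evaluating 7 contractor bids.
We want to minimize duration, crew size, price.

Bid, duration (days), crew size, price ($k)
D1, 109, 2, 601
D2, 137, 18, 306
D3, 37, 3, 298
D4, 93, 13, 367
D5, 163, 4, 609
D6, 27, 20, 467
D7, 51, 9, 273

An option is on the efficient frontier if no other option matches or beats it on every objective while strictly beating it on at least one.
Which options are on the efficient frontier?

D1, D3, D6, D7

D1: not dominated (best crew size).
D2: dominated by D3 (duration 37≤137, crew size 3≤18, price 298≤306).
D3: not dominated.
D4: dominated by D3 (duration 37≤93, crew size 3≤13, price 298≤367).
D5: dominated by D1 (duration 109≤163, crew size 2≤4, price 601≤609).
D6: not dominated (best duration).
D7: not dominated (best price).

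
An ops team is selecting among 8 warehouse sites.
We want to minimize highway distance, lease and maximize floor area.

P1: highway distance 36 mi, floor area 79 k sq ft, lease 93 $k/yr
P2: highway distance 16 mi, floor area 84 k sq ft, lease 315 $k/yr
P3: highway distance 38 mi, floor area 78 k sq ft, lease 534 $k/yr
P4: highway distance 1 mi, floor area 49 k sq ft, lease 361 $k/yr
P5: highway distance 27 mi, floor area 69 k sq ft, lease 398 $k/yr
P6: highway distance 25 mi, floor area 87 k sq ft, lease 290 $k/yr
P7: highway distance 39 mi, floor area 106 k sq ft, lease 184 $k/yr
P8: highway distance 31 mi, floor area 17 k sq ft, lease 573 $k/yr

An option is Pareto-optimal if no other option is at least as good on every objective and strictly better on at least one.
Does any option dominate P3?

P1 vs P3: highway distance 36≤38, floor area 79≥78, lease 93≤534 — P1 is at least as good on every objective and strictly better on at least one, so P1 dominates P3.

Yes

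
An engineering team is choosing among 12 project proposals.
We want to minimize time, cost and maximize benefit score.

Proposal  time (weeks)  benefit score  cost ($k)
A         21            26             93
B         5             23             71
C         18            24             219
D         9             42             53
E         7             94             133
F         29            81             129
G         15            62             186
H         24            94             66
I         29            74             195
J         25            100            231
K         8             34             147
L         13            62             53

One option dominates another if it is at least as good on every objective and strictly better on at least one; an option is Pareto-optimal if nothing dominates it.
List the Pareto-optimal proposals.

A: dominated by D (time 9≤21, benefit score 42≥26, cost 53≤93).
B: not dominated (best time).
C: dominated by D (time 9≤18, benefit score 42≥24, cost 53≤219).
D: not dominated.
E: not dominated.
F: dominated by H (time 24≤29, benefit score 94≥81, cost 66≤129).
G: dominated by E (time 7≤15, benefit score 94≥62, cost 133≤186).
H: not dominated.
I: dominated by E (time 7≤29, benefit score 94≥74, cost 133≤195).
J: not dominated (best benefit score).
K: dominated by E (time 7≤8, benefit score 94≥34, cost 133≤147).
L: not dominated.

B, D, E, H, J, L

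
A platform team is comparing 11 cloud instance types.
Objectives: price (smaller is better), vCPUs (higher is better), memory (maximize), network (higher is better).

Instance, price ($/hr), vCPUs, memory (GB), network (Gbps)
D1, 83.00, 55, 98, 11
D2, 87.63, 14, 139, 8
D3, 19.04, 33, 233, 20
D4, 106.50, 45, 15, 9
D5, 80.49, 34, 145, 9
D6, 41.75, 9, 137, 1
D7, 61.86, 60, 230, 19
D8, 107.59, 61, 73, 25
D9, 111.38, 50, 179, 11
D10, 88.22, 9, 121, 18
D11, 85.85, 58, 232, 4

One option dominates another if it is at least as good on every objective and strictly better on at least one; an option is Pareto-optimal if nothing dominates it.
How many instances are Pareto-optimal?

D1: dominated by D7 (price 61.86≤83.00, vCPUs 60≥55, memory 230≥98, network 19≥11).
D2: dominated by D3 (price 19.04≤87.63, vCPUs 33≥14, memory 233≥139, network 20≥8).
D3: not dominated (best price).
D4: dominated by D1 (price 83.00≤106.50, vCPUs 55≥45, memory 98≥15, network 11≥9).
D5: dominated by D7 (price 61.86≤80.49, vCPUs 60≥34, memory 230≥145, network 19≥9).
D6: dominated by D3 (price 19.04≤41.75, vCPUs 33≥9, memory 233≥137, network 20≥1).
D7: not dominated.
D8: not dominated (best vCPUs).
D9: dominated by D7 (price 61.86≤111.38, vCPUs 60≥50, memory 230≥179, network 19≥11).
D10: dominated by D3 (price 19.04≤88.22, vCPUs 33≥9, memory 233≥121, network 20≥18).
D11: not dominated.
Pareto-optimal: D3, D7, D8, D11 → 4.

4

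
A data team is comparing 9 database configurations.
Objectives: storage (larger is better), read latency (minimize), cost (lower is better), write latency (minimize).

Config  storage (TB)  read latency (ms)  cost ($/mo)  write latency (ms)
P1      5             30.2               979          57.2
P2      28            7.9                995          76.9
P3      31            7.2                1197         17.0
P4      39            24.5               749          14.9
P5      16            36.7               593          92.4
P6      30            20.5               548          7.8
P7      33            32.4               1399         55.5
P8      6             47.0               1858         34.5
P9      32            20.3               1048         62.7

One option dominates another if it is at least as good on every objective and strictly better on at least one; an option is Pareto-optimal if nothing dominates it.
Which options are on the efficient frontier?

P2, P3, P4, P6, P9

P1: dominated by P4 (storage 39≥5, read latency 24.5≤30.2, cost 749≤979, write latency 14.9≤57.2).
P2: not dominated.
P3: not dominated (best read latency).
P4: not dominated (best storage).
P5: dominated by P6 (storage 30≥16, read latency 20.5≤36.7, cost 548≤593, write latency 7.8≤92.4).
P6: not dominated (best cost).
P7: dominated by P4 (storage 39≥33, read latency 24.5≤32.4, cost 749≤1399, write latency 14.9≤55.5).
P8: dominated by P3 (storage 31≥6, read latency 7.2≤47.0, cost 1197≤1858, write latency 17.0≤34.5).
P9: not dominated.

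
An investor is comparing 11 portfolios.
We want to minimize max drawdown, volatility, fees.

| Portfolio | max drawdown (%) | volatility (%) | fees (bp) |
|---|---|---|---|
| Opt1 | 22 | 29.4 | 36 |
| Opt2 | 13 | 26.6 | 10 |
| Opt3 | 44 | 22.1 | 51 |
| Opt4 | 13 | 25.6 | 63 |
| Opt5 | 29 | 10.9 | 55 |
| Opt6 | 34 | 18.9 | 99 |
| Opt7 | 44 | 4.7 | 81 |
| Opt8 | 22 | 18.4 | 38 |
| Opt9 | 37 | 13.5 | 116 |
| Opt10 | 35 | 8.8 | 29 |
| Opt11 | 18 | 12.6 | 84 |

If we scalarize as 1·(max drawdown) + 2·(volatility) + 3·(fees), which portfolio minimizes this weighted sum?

Opt1: 1·22 + 2·29.4 + 3·36 = 188.8
Opt2: 1·13 + 2·26.6 + 3·10 = 96.2
Opt3: 1·44 + 2·22.1 + 3·51 = 241.2
Opt4: 1·13 + 2·25.6 + 3·63 = 253.2
Opt5: 1·29 + 2·10.9 + 3·55 = 215.8
Opt6: 1·34 + 2·18.9 + 3·99 = 368.8
Opt7: 1·44 + 2·4.7 + 3·81 = 296.4
Opt8: 1·22 + 2·18.4 + 3·38 = 172.8
Opt9: 1·37 + 2·13.5 + 3·116 = 412.0
Opt10: 1·35 + 2·8.8 + 3·29 = 139.6
Opt11: 1·18 + 2·12.6 + 3·84 = 295.2
Lowest: Opt2 at 96.2.

Opt2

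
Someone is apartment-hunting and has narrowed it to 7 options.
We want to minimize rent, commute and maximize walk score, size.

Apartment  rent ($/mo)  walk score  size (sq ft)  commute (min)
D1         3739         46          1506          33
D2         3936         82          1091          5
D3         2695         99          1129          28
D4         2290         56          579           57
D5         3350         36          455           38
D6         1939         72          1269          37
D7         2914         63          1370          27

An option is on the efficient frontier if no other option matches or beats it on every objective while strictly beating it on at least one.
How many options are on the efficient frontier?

5

D1: not dominated (best size).
D2: not dominated (best commute).
D3: not dominated (best walk score).
D4: dominated by D6 (rent 1939≤2290, walk score 72≥56, size 1269≥579, commute 37≤57).
D5: dominated by D3 (rent 2695≤3350, walk score 99≥36, size 1129≥455, commute 28≤38).
D6: not dominated (best rent).
D7: not dominated.
Pareto-optimal: D1, D2, D3, D6, D7 → 5.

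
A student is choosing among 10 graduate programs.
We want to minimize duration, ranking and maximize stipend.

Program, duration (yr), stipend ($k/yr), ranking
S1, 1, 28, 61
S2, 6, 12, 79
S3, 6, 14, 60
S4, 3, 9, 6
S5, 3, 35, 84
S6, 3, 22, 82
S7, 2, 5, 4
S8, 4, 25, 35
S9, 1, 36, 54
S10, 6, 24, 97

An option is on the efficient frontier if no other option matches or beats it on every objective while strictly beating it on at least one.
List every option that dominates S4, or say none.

S1: worse on ranking (61 vs 6).
S2: worse on duration (6 vs 3).
S3: worse on duration (6 vs 3).
S5: worse on ranking (84 vs 6).
S6: worse on ranking (82 vs 6).
S7: worse on stipend (5 vs 9).
S8: worse on duration (4 vs 3).
S9: worse on ranking (54 vs 6).
S10: worse on duration (6 vs 3).
No option dominates S4.

none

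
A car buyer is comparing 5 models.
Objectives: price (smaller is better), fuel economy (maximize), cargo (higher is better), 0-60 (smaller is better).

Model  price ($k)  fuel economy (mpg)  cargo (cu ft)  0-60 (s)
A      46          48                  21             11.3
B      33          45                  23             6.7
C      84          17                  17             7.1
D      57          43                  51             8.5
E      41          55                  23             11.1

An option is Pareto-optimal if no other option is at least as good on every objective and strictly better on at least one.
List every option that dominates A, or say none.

E

E: price 41≤46, fuel economy 55≥48, cargo 23≥21, 0-60 11.1≤11.3 — dominates A.
Others (B, C, D) are each worse than A on at least one objective.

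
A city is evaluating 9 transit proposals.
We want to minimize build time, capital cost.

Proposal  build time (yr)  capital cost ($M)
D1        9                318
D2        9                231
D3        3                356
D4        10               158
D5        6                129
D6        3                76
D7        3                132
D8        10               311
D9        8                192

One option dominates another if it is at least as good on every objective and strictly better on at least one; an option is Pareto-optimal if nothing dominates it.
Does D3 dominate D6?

D3 vs D6: D3 is worse on capital cost (356 vs 76), so it does not dominate D6.

No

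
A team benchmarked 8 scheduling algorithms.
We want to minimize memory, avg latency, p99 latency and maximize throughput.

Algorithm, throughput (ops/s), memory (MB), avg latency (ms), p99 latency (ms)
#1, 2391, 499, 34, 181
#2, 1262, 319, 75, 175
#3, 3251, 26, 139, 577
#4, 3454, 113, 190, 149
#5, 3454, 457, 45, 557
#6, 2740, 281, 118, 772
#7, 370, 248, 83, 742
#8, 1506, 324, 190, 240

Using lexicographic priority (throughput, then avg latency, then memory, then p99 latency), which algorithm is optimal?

First maximize throughput: best is 3454, kept {#4, #5}.
Then minimize avg latency: best is 45, kept {#5}.

#5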